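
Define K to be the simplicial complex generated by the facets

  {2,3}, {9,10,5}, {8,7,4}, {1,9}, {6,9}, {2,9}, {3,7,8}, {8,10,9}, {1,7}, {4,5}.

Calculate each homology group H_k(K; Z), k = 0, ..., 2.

H_0 ≅ Z,  H_1 ≅ Z^3,  H_2 = 0.

Take the total order 1 < 2 < 3 < 4 < 5 < 6 < 7 < 8 < 9 < 10 on the vertex set. Then K (dimension 2) consists of the simplices:

  0-simplices (10): [1], [2], [3], [4], [5], [6], [7], [8], [9], [10]
  1-simplices (16): [1,7], [1,9], [2,3], [2,9], [3,7], [3,8], [4,5], [4,7], [4,8], [5,9], [5,10], [6,9], [7,8], [8,9], [8,10], [9,10]
  2-simplices (4): [3,7,8], [4,7,8], [5,9,10], [8,9,10]

Hence C_0 ≅ Z^10, C_1 ≅ Z^16, C_2 ≅ Z^4.

∂_1: C_1 → C_0 sends each edge [p,q] (with p < q) to q − p.
As a 10×16 matrix over Z this has rank 9, with invariant factors (1,1,1,1,1,1,1,1,1).

Boundary ∂_2: C_2 → C_1 sends each 2-simplex [p,q,r] to [q,r] − [p,r] + [p,q]. For instance
  ∂[3,7,8] = [7,8] − [3,8] + [3,7],
  ∂[8,9,10] = [9,10] − [8,10] + [8,9].
The 16×4 boundary matrix has rank 4 and Smith normal form diag(1,1,1,1).

From H_k ≅ ker(∂_k) / im(∂_{k+1}) we obtain:

  H_0: rank C_0 − rank ∂_1 = 10 − 9 = 1, and the invariant factors of ∂_1 are all 1, so H_0 = Z.
  H_1: rank ker ∂_1 − rank ∂_2 = (16 − 9) − 4 = 3, and the invariant factors of ∂_2 are all 1, so H_1 = Z^3.
  H_2: rank ker ∂_2 − rank ∂_3 = (4 − 4) − 0 = 0, and there is no ∂_3, so H_2 = 0.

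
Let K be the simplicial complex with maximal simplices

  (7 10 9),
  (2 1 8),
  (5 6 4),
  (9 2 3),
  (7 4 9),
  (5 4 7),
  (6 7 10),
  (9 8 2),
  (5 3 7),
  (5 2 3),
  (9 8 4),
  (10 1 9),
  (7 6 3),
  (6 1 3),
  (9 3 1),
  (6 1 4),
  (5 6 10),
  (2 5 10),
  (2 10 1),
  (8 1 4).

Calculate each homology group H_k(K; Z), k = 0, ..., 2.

H_0 ≅ Z,  H_1 ≅ Z ⊕ Z/2Z,  H_2 = 0.

Take the total order 1 < 2 < 3 < 4 < 5 < 6 < 7 < 8 < 9 < 10 on the vertex set. Then K (dimension 2) consists of the simplices:

  0-simplices (10): [1], [2], [3], [4], [5], [6], [7], [8], [9], [10]
  1-simplices (30): (30 of them)
  2-simplices (20): (20 of them)

giving chain groups C_0 ≅ Z^10, C_1 ≅ Z^30, C_2 ≅ Z^20.

The boundary map ∂_1: C_1 → C_0 maps an edge to its endpoints' difference, ∂[p,q] = q − p.
The 10×30 boundary matrix has rank 9 and Smith normal form diag(1,1,1,1,1,1,1,1,1).

The boundary map ∂_2: C_2 → C_1 sends each 2-simplex [p,q,r] to [q,r] − [p,r] + [p,q]. For instance
  ∂[2,8,9] = [8,9] − [2,9] + [2,8],
  ∂[6,7,10] = [7,10] − [6,10] + [6,7].
The 30×20 boundary matrix has rank 20 and Smith normal form diag(1,1,1,1,1,1,1,1,1,1,1,1,1,1,1,1,1,1,1,2).

Now H_k = ker ∂_k / im ∂_{k+1}, so:

  H_0: rank C_0 − rank ∂_1 = 10 − 9 = 1, and the invariant factors of ∂_1 are all 1, so H_0 ≅ Z.
  H_1: rank ker ∂_1 − rank ∂_2 = (30 − 9) − 20 = 1, and ∂_2 has invariant factor 2 > 1, so H_1 ≅ Z ⊕ Z/2Z.
  H_2: rank ker ∂_2 − rank ∂_3 = (20 − 20) − 0 = 0, and there is no ∂_3, so H_2 ≅ 0.

As a check, the Euler characteristic is 10 − 30 + 20 = 0, which agrees with 1 − 1 + 0 = 0.
(K is a triangulation of the Klein bottle.)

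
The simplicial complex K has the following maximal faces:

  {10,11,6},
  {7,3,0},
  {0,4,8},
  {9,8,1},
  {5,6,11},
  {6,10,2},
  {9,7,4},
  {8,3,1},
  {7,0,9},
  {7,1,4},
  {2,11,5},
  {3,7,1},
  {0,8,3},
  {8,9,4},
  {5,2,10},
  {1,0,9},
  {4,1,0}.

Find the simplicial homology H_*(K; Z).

H_0 = Z^2,  H_1 = Z × Z/2,  H_2 = 0.

Take the total order 0 < 1 < 2 < 3 < 4 < 5 < 6 < 7 < 8 < 9 < 10 < 11 on the vertex set. Then K (dimension 2) consists of the simplices:

  0-simplices (12): [0], [1], [2], [3], [4], [5], [6], [7], [8], [9], [10], [11]
  1-simplices (28): (28 of them)
  2-simplices (17): [0,1,4], [0,1,9], [0,3,7], [0,3,8], [0,4,8], [0,7,9], [1,3,7], [1,3,8], [1,4,7], [1,8,9], [2,5,10], [2,5,11], [2,6,10], [4,7,9], [4,8,9], [5,6,11], [6,10,11]

so the chain groups are C_0 ≅ Z^12, C_1 ≅ Z^28, C_2 ≅ Z^17.

Boundary ∂_1: C_1 → C_0 sends each edge [p,q] (with p < q) to q − p.
The resulting 12×28 matrix has rank 10, and its Smith normal form has invariant factors (1,1,1,1,1,1,1,1,1,1).

The boundary map ∂_2: C_2 → C_1 maps a triangle to the signed sum of its edges. For instance
  ∂[1,8,9] = [8,9] − [1,9] + [1,8],
  ∂[0,3,8] = [3,8] − [0,8] + [0,3].
The 28×17 boundary matrix has rank 17 and Smith normal form diag(1,1,1,1,1,1,1,1,1,1,1,1,1,1,1,1,2).

From H_k ≅ ker(∂_k) / im(∂_{k+1}) we obtain:

  H_0: rank C_0 − rank ∂_1 = 12 − 10 = 2, and the invariant factors of ∂_1 are all 1, so H_0 ≅ Z^2.
  H_1: rank ker ∂_1 − rank ∂_2 = (28 − 10) − 17 = 1, and ∂_2 has invariant factor 2 > 1, so H_1 ≅ Z × Z/2.
  H_2: rank ker ∂_2 − rank ∂_3 = (17 − 17) − 0 = 0, and there is no ∂_3, so H_2 ≅ 0.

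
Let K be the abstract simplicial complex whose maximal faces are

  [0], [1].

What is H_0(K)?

Fix the vertex order 0 < 1 and write every simplex with vertices in increasing order. Then dim K = 0 and the simplices of K are:

  0-simplices (2): [0], [1]

so the chain groups are C_0 ≅ Z^2.

Computing H_k = (kernel of ∂_k) / (image of ∂_{k+1}):

  H_0: rank C_0 − rank ∂_1 = 2 − 0 = 2, and there is no ∂_1, so H_0 = Z^2.

(K is a triangulation of a set of 2 points.)

H_0 = Z^2.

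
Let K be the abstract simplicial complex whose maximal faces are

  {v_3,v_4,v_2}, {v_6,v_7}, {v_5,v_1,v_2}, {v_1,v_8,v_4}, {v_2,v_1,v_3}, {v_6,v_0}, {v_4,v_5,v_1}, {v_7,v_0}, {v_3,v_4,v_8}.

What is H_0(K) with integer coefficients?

H_0 = Z^2.

Fix the vertex order v_0 < v_1 < v_2 < v_3 < v_4 < v_5 < v_6 < v_7 < v_8 and write every simplex with vertices in increasing order. Then dim K = 2 and the simplices of K are:

  0-simplices (9): [v_0], [v_1], [v_2], [v_3], [v_4], [v_5], [v_6], [v_7], [v_8]
  1-simplices (15): (15 of them)
  2-simplices (6): [v_1,v_2,v_3], [v_1,v_2,v_5], [v_1,v_4,v_5], [v_1,v_4,v_8], [v_2,v_3,v_4], [v_3,v_4,v_8]

so the chain groups are C_0 ≅ Z^9, C_1 ≅ Z^15, C_2 ≅ Z^6.

Boundary ∂_1: C_1 → C_0 maps an edge to its endpoints' difference, ∂[p,q] = q − p.
As a 9×15 matrix over Z this has rank 7, with invariant factors (1,1,1,1,1,1,1).

∂_2: C_2 → C_1 acts by ∂[p,q,r] = [q,r] − [p,r] + [p,q]. For instance
  ∂[v_1,v_4,v_8] = [v_4,v_8] − [v_1,v_8] + [v_1,v_4],
  ∂[v_1,v_4,v_5] = [v_4,v_5] − [v_1,v_5] + [v_1,v_4].
The 15×6 boundary matrix has rank 6 and Smith normal form diag(1,1,1,1,1,1).

Computing H_k = (kernel of ∂_k) / (image of ∂_{k+1}):

  H_0: rank C_0 − rank ∂_1 = 9 − 7 = 2, and the invariant factors of ∂_1 are all 1, so H_0 ≅ Z^2.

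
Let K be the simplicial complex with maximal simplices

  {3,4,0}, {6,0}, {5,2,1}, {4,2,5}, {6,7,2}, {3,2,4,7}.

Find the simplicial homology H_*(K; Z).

H_0 ≅ Z,  H_1 ≅ Z,  H_2 = 0,  H_3 = 0.

Fix the vertex order 0 < 1 < 2 < 3 < 4 < 5 < 6 < 7 and write every simplex with vertices in increasing order. Then dim K = 3 and the simplices of K are:

  0-simplices (8): [0], [1], [2], [3], [4], [5], [6], [7]
  1-simplices (15): [0,3], [0,4], [0,6], [1,2], [1,5], [2,3], [2,4], [2,5], [2,6], [2,7], [3,4], [3,7], [4,5], [4,7], [6,7]
  2-simplices (8): [0,3,4], [1,2,5], [2,3,4], [2,3,7], [2,4,5], [2,4,7], [2,6,7], [3,4,7]
  3-simplices (1): [2,3,4,7]

so the chain groups are C_0 ≅ Z^8, C_1 ≅ Z^15, C_2 ≅ Z^8, C_3 ≅ Z^1.

∂_1: C_1 → C_0 maps an edge to its endpoints' difference, ∂[p,q] = q − p.
As a 8×15 matrix over Z this has rank 7, with invariant factors (1,1,1,1,1,1,1).

Boundary ∂_2: C_2 → C_1 sends each 2-simplex [p,q,r] to [q,r] − [p,r] + [p,q]. For instance
  ∂[2,6,7] = [6,7] − [2,7] + [2,6],
  ∂[2,4,5] = [4,5] − [2,5] + [2,4].
This gives a 15×8 integer matrix of rank 7; reducing to Smith normal form yields diagonal entries (1,1,1,1,1,1,1).

Boundary ∂_3: C_3 → C_2 sends each 3-simplex σ to the alternating sum Σ_i (−1)^i (σ with its i-th vertex removed). For instance
  ∂[2,3,4,7] = [3,4,7] − [2,4,7] + [2,3,7] − [2,3,4].
This gives a 8×1 integer matrix of rank 1; reducing to Smith normal form yields diagonal entries (1).

Now H_k = ker ∂_k / im ∂_{k+1}, so:

  H_0: rank C_0 − rank ∂_1 = 8 − 7 = 1, and the invariant factors of ∂_1 are all 1, so H_0 ≅ Z.
  H_1: rank ker ∂_1 − rank ∂_2 = (15 − 7) − 7 = 1, and the invariant factors of ∂_2 are all 1, so H_1 ≅ Z.
  H_2: rank ker ∂_2 − rank ∂_3 = (8 − 7) − 1 = 0, and the invariant factors of ∂_3 are all 1, so H_2 ≅ 0.
  H_3: rank ker ∂_3 − rank ∂_4 = (1 − 1) − 0 = 0, and there is no ∂_4, so H_3 ≅ 0.

As a check, the Euler characteristic is 8 − 15 + 8 − 1 = 0, which agrees with 1 − 1 + 0 − 0 = 0.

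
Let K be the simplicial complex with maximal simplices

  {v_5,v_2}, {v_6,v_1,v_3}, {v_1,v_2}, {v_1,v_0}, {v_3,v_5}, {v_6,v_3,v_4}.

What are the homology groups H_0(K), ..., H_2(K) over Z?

Order the vertices as v_0 < v_1 < v_2 < v_3 < v_4 < v_5 < v_6. Listing each simplex with vertices in this order, K has dimension 2 with simplices:

  0-simplices (7): [v_0], [v_1], [v_2], [v_3], [v_4], [v_5], [v_6]
  1-simplices (9): [v_0,v_1], [v_1,v_2], [v_1,v_3], [v_1,v_6], [v_2,v_5], [v_3,v_4], [v_3,v_5], [v_3,v_6], [v_4,v_6]
  2-simplices (2): [v_1,v_3,v_6], [v_3,v_4,v_6]

Hence C_0 ≅ Z^7, C_1 ≅ Z^9, C_2 ≅ Z^2.

The boundary map ∂_1: C_1 → C_0 maps an edge to its endpoints' difference, ∂[p,q] = q − p.
This gives a 7×9 integer matrix of rank 6; reducing to Smith normal form yields diagonal entries (1,1,1,1,1,1).

∂_2: C_2 → C_1 acts by ∂[p,q,r] = [q,r] − [p,r] + [p,q]. For instance
  ∂[v_3,v_4,v_6] = [v_4,v_6] − [v_3,v_6] + [v_3,v_4],
  ∂[v_1,v_3,v_6] = [v_3,v_6] − [v_1,v_6] + [v_1,v_3].
As a 9×2 matrix over Z this has rank 2, with invariant factors (1,1).

Computing H_k = (kernel of ∂_k) / (image of ∂_{k+1}):

  H_0: rank C_0 − rank ∂_1 = 7 − 6 = 1, and the invariant factors of ∂_1 are all 1, so H_0 = Z.
  H_1: rank ker ∂_1 − rank ∂_2 = (9 − 6) − 2 = 1, and the invariant factors of ∂_2 are all 1, so H_1 = Z.
  H_2: rank ker ∂_2 − rank ∂_3 = (2 − 2) − 0 = 0, and there is no ∂_3, so H_2 = 0.

H_0 = Z,  H_1 = Z,  H_2 = 0.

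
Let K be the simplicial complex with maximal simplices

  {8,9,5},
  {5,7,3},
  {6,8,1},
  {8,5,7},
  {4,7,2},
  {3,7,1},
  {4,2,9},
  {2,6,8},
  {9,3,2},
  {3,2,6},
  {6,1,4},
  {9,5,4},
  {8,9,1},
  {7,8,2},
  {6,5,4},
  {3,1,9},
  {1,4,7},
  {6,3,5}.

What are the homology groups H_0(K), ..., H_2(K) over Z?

H_0 = Z,  H_1 = Z^2,  H_2 = Z.

Take the total order 1 < 2 < 3 < 4 < 5 < 6 < 7 < 8 < 9 on the vertex set. Then K (dimension 2) consists of the simplices:

  0-simplices (9): [1], [2], [3], [4], [5], [6], [7], [8], [9]
  1-simplices (27): (27 of them)
  2-simplices (18): [1,3,7], [1,3,9], [1,4,6], [1,4,7], [1,6,8], [1,8,9], [2,3,6], [2,3,9], [2,4,7], [2,4,9], [2,6,8], [2,7,8], [3,5,6], [3,5,7], [4,5,6], [4,5,9], [5,7,8], [5,8,9]

so the chain groups are C_0 ≅ Z^9, C_1 ≅ Z^27, C_2 ≅ Z^18.

Boundary ∂_1: C_1 → C_0 sends each edge [p,q] (with p < q) to q − p. For instance
  ∂[4,9] = [9] − [4].
The resulting 9×27 matrix has rank 8, and its Smith normal form has invariant factors (1,1,1,1,1,1,1,1).

∂_2: C_2 → C_1 acts by ∂[p,q,r] = [q,r] − [p,r] + [p,q]. For instance
  ∂[3,5,6] = [5,6] − [3,6] + [3,5],
  ∂[1,3,7] = [3,7] − [1,7] + [1,3].
The resulting 27×18 matrix has rank 17, and its Smith normal form has invariant factors (1,1,1,1,1,1,1,1,1,1,1,1,1,1,1,1,1).

Reading off H_k = ker ∂_k / im ∂_{k+1}:

  H_0: rank C_0 − rank ∂_1 = 9 − 8 = 1, and the invariant factors of ∂_1 are all 1, so H_0 = Z.
  H_1: rank ker ∂_1 − rank ∂_2 = (27 − 8) − 17 = 2, and the invariant factors of ∂_2 are all 1, so H_1 = Z^2.
  H_2: rank ker ∂_2 − rank ∂_3 = (18 − 17) − 0 = 1, and there is no ∂_3, so H_2 = Z.

(K is a triangulation of the torus T^2.)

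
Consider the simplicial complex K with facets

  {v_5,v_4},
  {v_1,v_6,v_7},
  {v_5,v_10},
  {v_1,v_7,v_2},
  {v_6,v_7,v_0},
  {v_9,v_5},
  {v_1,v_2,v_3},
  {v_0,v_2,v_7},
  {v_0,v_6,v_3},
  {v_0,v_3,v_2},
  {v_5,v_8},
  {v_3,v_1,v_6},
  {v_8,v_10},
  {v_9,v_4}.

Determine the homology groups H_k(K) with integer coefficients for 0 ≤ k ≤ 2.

H_0 = Z^2,  H_1 = Z^2,  H_2 = Z.

K has 11 vertices, 18 edges, 8 triangles.
rank ∂_0 = 0, rank ∂_1 = 9 ⇒ b_0 = 11 − 0 − 9 = 2; all invariant factors of ∂_1 are 1 so no torsion. So H_0 ≅ Z^2.
rank ∂_1 = 9, rank ∂_2 = 7 ⇒ b_1 = 18 − 9 − 7 = 2; all invariant factors of ∂_2 are 1 so no torsion. So H_1 ≅ Z^2.
rank ∂_2 = 7, rank ∂_3 = 0 ⇒ b_2 = 8 − 7 − 0 = 1. So H_2 ≅ Z.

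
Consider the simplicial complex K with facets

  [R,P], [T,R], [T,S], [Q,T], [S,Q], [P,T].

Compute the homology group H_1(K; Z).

H_1 ≅ Z^2.

We work with the vertex ordering P < Q < R < S < T. The simplices of K, each written with vertices in increasing order, are:

  0-simplices (5): P, Q, R, S, T
  1-simplices (6): PR, PT, QS, QT, RT, ST

Hence C_0 ≅ Z^5, C_1 ≅ Z^6.

Boundary ∂_1: C_1 → C_0 sends each edge [p,q] (with p < q) to q − p. For instance
  ∂QS = S − Q.
This gives a 5×6 integer matrix of rank 4; reducing to Smith normal form yields diagonal entries (1,1,1,1).

Reading off H_k = ker ∂_k / im ∂_{k+1}:

  H_1: rank ker ∂_1 − rank ∂_2 = (6 − 4) − 0 = 2, and there is no ∂_2, so H_1 ≅ Z^2.

(K is a triangulation of a wedge of 2 circles.)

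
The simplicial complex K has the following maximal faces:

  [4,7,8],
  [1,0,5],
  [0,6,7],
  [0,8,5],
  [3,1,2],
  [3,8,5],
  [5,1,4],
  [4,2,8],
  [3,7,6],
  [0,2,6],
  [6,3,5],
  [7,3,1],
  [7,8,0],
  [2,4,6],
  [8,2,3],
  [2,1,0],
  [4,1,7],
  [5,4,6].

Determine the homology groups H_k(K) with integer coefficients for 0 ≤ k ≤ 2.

Order the vertices as 0 < 1 < 2 < 3 < 4 < 5 < 6 < 7 < 8. Listing each simplex with vertices in this order, K has dimension 2 with simplices:

  0-simplices (9): [0], [1], [2], [3], [4], [5], [6], [7], [8]
  1-simplices (27): (27 of them)
  2-simplices (18): [0,1,2], [0,1,5], [0,2,6], [0,5,8], [0,6,7], [0,7,8], [1,2,3], [1,3,7], [1,4,5], [1,4,7], [2,3,8], [2,4,6], [2,4,8], [3,5,6], [3,5,8], [3,6,7], [4,5,6], [4,7,8]

Hence C_0 ≅ Z^9, C_1 ≅ Z^27, C_2 ≅ Z^18.

∂_1: C_1 → C_0 maps an edge to its endpoints' difference, ∂[p,q] = q − p. For instance
  ∂[3,6] = [6] − [3].
The resulting 9×27 matrix has rank 8, and its Smith normal form has invariant factors (1,1,1,1,1,1,1,1).

The boundary map ∂_2: C_2 → C_1 sends each 2-simplex [p,q,r] to [q,r] − [p,r] + [p,q]. For instance
  ∂[0,6,7] = [6,7] − [0,7] + [0,6],
  ∂[2,4,8] = [4,8] − [2,8] + [2,4].
The resulting 27×18 matrix has rank 17, and its Smith normal form has invariant factors (1,1,1,1,1,1,1,1,1,1,1,1,1,1,1,1,1).

From H_k ≅ ker(∂_k) / im(∂_{k+1}) we obtain:

  H_0: rank C_0 − rank ∂_1 = 9 − 8 = 1, and the invariant factors of ∂_1 are all 1, so H_0 = Z.
  H_1: rank ker ∂_1 − rank ∂_2 = (27 − 8) − 17 = 2, and the invariant factors of ∂_2 are all 1, so H_1 = Z^2.
  H_2: rank ker ∂_2 − rank ∂_3 = (18 − 17) − 0 = 1, and there is no ∂_3, so H_2 = Z.

(K is a triangulation of the torus T^2.)

H_0 ≅ Z,  H_1 ≅ Z^2,  H_2 ≅ Z.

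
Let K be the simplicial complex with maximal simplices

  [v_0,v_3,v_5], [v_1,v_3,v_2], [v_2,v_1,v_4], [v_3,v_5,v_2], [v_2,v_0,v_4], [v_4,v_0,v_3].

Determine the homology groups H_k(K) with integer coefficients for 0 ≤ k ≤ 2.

H_0 = Z,  H_1 = Z,  H_2 = 0.

Fix the vertex order v_0 < v_1 < v_2 < v_3 < v_4 < v_5 and write every simplex with vertices in increasing order. Then dim K = 2 and the simplices of K are:

  0-simplices (6): [v_0], [v_1], [v_2], [v_3], [v_4], [v_5]
  1-simplices (12): [v_0,v_2], [v_0,v_3], [v_0,v_4], [v_0,v_5], [v_1,v_2], [v_1,v_3], [v_1,v_4], [v_2,v_3], [v_2,v_4], [v_2,v_5], [v_3,v_4], [v_3,v_5]
  2-simplices (6): [v_0,v_2,v_4], [v_0,v_3,v_4], [v_0,v_3,v_5], [v_1,v_2,v_3], [v_1,v_2,v_4], [v_2,v_3,v_5]

giving chain groups C_0 ≅ Z^6, C_1 ≅ Z^12, C_2 ≅ Z^6.

∂_1: C_1 → C_0 sends each edge [p,q] (with p < q) to q − p. For instance
  ∂[v_2,v_5] = [v_5] − [v_2].
This gives a 6×12 integer matrix of rank 5; reducing to Smith normal form yields diagonal entries (1,1,1,1,1).

The boundary map ∂_2: C_2 → C_1 maps a triangle to the signed sum of its edges. For instance
  ∂[v_2,v_3,v_5] = [v_3,v_5] − [v_2,v_5] + [v_2,v_3],
  ∂[v_0,v_3,v_5] = [v_3,v_5] − [v_0,v_5] + [v_0,v_3].
As a 12×6 matrix over Z this has rank 6, with invariant factors (1,1,1,1,1,1).

Reading off H_k = ker ∂_k / im ∂_{k+1}:

  H_0: rank C_0 − rank ∂_1 = 6 − 5 = 1, and the invariant factors of ∂_1 are all 1, so H_0 ≅ Z.
  H_1: rank ker ∂_1 − rank ∂_2 = (12 − 5) − 6 = 1, and the invariant factors of ∂_2 are all 1, so H_1 ≅ Z.
  H_2: rank ker ∂_2 − rank ∂_3 = (6 − 6) − 0 = 0, and there is no ∂_3, so H_2 ≅ 0.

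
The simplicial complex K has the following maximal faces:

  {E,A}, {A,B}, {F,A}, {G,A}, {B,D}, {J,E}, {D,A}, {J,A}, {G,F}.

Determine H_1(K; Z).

H_1 = Z^3.

Fix the vertex order A < B < D < E < F < G < J and write every simplex with vertices in increasing order. Then dim K = 1 and the simplices of K are:

  0-simplices (7): A, B, D, E, F, G, J
  1-simplices (9): AB, AD, AE, AF, AG, AJ, BD, EJ, FG

giving chain groups C_0 ≅ Z^7, C_1 ≅ Z^9.

∂_1: C_1 → C_0 maps an edge to its endpoints' difference, ∂[p,q] = q − p. For instance
  ∂AD = D − A.
The resulting 7×9 matrix has rank 6, and its Smith normal form has invariant factors (1,1,1,1,1,1).

From H_k ≅ ker(∂_k) / im(∂_{k+1}) we obtain:

  H_1: rank ker ∂_1 − rank ∂_2 = (9 − 6) − 0 = 3, and there is no ∂_2, so H_1 = Z^3.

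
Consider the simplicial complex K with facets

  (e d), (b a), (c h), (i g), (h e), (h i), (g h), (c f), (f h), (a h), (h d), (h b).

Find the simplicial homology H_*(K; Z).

H_0 ≅ Z,  H_1 ≅ Z^4.

Take the total order a < b < c < d < e < f < g < h < i on the vertex set. Then K (dimension 1) consists of the simplices:

  0-simplices (9): a, b, c, d, e, f, g, h, i
  1-simplices (12): ab, ah, bh, cf, ch, de, dh, eh, fh, gh, gi, hi

giving chain groups C_0 ≅ Z^9, C_1 ≅ Z^12.

Boundary ∂_1: C_1 → C_0 is given by ∂[p,q] = [q] − [p]. For instance
  ∂cf = f − c.
The resulting 9×12 matrix has rank 8, and its Smith normal form has invariant factors (1,1,1,1,1,1,1,1).

From H_k ≅ ker(∂_k) / im(∂_{k+1}) we obtain:

  H_0: rank C_0 − rank ∂_1 = 9 − 8 = 1, and the invariant factors of ∂_1 are all 1, so H_0 = Z.
  H_1: rank ker ∂_1 − rank ∂_2 = (12 − 8) − 0 = 4, and there is no ∂_2, so H_1 = Z^4.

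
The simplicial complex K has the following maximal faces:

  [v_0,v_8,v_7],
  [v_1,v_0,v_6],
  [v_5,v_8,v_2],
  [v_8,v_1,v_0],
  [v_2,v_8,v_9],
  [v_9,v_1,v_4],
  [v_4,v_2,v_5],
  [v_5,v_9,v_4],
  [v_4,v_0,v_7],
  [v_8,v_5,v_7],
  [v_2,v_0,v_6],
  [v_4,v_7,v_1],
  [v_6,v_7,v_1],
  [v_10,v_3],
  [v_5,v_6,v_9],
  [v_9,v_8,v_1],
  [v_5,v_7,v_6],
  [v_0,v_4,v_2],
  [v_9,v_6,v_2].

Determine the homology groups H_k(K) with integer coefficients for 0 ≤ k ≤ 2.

Take the total order v_0 < v_1 < v_2 < v_3 < v_4 < v_5 < v_6 < v_7 < v_8 < v_9 < v_10 on the vertex set. Then K (dimension 2) consists of the simplices:

  0-simplices (11): [v_0], [v_1], [v_2], [v_3], [v_4], [v_5], [v_6], [v_7], [v_8], [v_9], [v_10]
  1-simplices (28): (28 of them)
  2-simplices (18): (18 of them)

giving chain groups C_0 ≅ Z^11, C_1 ≅ Z^28, C_2 ≅ Z^18.

∂_1: C_1 → C_0 sends each edge [p,q] (with p < q) to q − p.
The resulting 11×28 matrix has rank 9, and its Smith normal form has invariant factors (1,1,1,1,1,1,1,1,1).

The boundary map ∂_2: C_2 → C_1 acts by ∂[p,q,r] = [q,r] − [p,r] + [p,q]. For instance
  ∂[v_5,v_6,v_9] = [v_6,v_9] − [v_5,v_9] + [v_5,v_6],
  ∂[v_0,v_2,v_6] = [v_2,v_6] − [v_0,v_6] + [v_0,v_2].
The resulting 28×18 matrix has rank 18, and its Smith normal form has invariant factors (1,1,1,1,1,1,1,1,1,1,1,1,1,1,1,1,1,2).

From H_k ≅ ker(∂_k) / im(∂_{k+1}) we obtain:

  H_0: rank C_0 − rank ∂_1 = 11 − 9 = 2, and the invariant factors of ∂_1 are all 1, so H_0 = Z^2.
  H_1: rank ker ∂_1 − rank ∂_2 = (28 − 9) − 18 = 1, and ∂_2 has invariant factor 2 > 1, so H_1 = Z ⊕ Z_2.
  H_2: rank ker ∂_2 − rank ∂_3 = (18 − 18) − 0 = 0, and there is no ∂_3, so H_2 = 0.

(K is a triangulation of the disjoint union of the 1-simplex and the Klein bottle.)

H_0 ≅ Z^2,  H_1 ≅ Z ⊕ Z_2,  H_2 = 0.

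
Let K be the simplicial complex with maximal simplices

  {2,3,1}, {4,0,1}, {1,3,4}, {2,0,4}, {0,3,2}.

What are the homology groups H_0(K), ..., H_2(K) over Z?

H_0 = Z,  H_1 = Z,  H_2 = 0.

Order the vertices as 0 < 1 < 2 < 3 < 4. Listing each simplex with vertices in this order, K has dimension 2 with simplices:

  0-simplices (5): [0], [1], [2], [3], [4]
  1-simplices (10): [0,1], [0,2], [0,3], [0,4], [1,2], [1,3], [1,4], [2,3], [2,4], [3,4]
  2-simplices (5): [0,1,4], [0,2,3], [0,2,4], [1,2,3], [1,3,4]

Hence C_0 ≅ Z^5, C_1 ≅ Z^10, C_2 ≅ Z^5.

The boundary map ∂_1: C_1 → C_0 is given by ∂[p,q] = [q] − [p]. For instance
  ∂[0,2] = [2] − [0].
The resulting 5×10 matrix has rank 4, and its Smith normal form has invariant factors (1,1,1,1).

∂_2: C_2 → C_1 maps a triangle to the signed sum of its edges. For instance
  ∂[1,2,3] = [2,3] − [1,3] + [1,2],
  ∂[1,3,4] = [3,4] − [1,4] + [1,3].
The 10×5 boundary matrix has rank 5 and Smith normal form diag(1,1,1,1,1).

From H_k ≅ ker(∂_k) / im(∂_{k+1}) we obtain:

  H_0: rank C_0 − rank ∂_1 = 5 − 4 = 1, and the invariant factors of ∂_1 are all 1, so H_0 ≅ Z.
  H_1: rank ker ∂_1 − rank ∂_2 = (10 − 4) − 5 = 1, and the invariant factors of ∂_2 are all 1, so H_1 ≅ Z.
  H_2: rank ker ∂_2 − rank ∂_3 = (5 − 5) − 0 = 0, and there is no ∂_3, so H_2 ≅ 0.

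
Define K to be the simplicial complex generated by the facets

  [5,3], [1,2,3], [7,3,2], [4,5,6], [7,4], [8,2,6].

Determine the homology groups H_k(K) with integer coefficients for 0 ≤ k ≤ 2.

We work with the vertex ordering 1 < 2 < 3 < 4 < 5 < 6 < 7 < 8. The simplices of K, each written with vertices in increasing order, are:

  0-simplices (8): [1], [2], [3], [4], [5], [6], [7], [8]
  1-simplices (13): [1,2], [1,3], [2,3], [2,6], [2,7], [2,8], [3,5], [3,7], [4,5], [4,6], [4,7], [5,6], [6,8]
  2-simplices (4): [1,2,3], [2,3,7], [2,6,8], [4,5,6]

so the chain groups are C_0 ≅ Z^8, C_1 ≅ Z^13, C_2 ≅ Z^4.

∂_1: C_1 → C_0 maps an edge to its endpoints' difference, ∂[p,q] = q − p. For instance
  ∂[2,8] = [8] − [2].
As a 8×13 matrix over Z this has rank 7, with invariant factors (1,1,1,1,1,1,1).

∂_2: C_2 → C_1 acts by ∂[p,q,r] = [q,r] − [p,r] + [p,q]. For instance
  ∂[2,6,8] = [6,8] − [2,8] + [2,6],
  ∂[4,5,6] = [5,6] − [4,6] + [4,5].
This gives a 13×4 integer matrix of rank 4; reducing to Smith normal form yields diagonal entries (1,1,1,1).

Now H_k = ker ∂_k / im ∂_{k+1}, so:

  H_0: rank C_0 − rank ∂_1 = 8 − 7 = 1, and the invariant factors of ∂_1 are all 1, so H_0 = Z.
  H_1: rank ker ∂_1 − rank ∂_2 = (13 − 7) − 4 = 2, and the invariant factors of ∂_2 are all 1, so H_1 = Z^2.
  H_2: rank ker ∂_2 − rank ∂_3 = (4 − 4) − 0 = 0, and there is no ∂_3, so H_2 = 0.

As a check, the Euler characteristic is 8 − 13 + 4 = -1, which agrees with 1 − 2 + 0 = -1.

H_0 ≅ Z,  H_1 ≅ Z^2,  H_2 = 0.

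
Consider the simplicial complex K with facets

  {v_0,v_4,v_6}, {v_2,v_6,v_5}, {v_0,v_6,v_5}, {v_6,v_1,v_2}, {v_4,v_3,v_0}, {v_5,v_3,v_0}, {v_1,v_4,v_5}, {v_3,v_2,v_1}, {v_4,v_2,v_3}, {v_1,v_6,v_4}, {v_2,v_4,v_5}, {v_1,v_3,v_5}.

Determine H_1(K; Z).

H_1 ≅ Z/2.

We work with the vertex ordering v_0 < v_1 < v_2 < v_3 < v_4 < v_5 < v_6. The simplices of K, each written with vertices in increasing order, are:

  0-simplices (7): [v_0], [v_1], [v_2], [v_3], [v_4], [v_5], [v_6]
  1-simplices (18): (18 of them)
  2-simplices (12): (12 of them)

Hence C_0 ≅ Z^7, C_1 ≅ Z^18, C_2 ≅ Z^12.

The boundary map ∂_1: C_1 → C_0 sends each edge [p,q] (with p < q) to q − p. For instance
  ∂[v_3,v_5] = [v_5] − [v_3].
As a 7×18 matrix over Z this has rank 6, with invariant factors (1,1,1,1,1,1).

∂_2: C_2 → C_1 maps a triangle to the signed sum of its edges. For instance
  ∂[v_0,v_5,v_6] = [v_5,v_6] − [v_0,v_6] + [v_0,v_5],
  ∂[v_0,v_3,v_5] = [v_3,v_5] − [v_0,v_5] + [v_0,v_3].
This gives a 18×12 integer matrix of rank 12; reducing to Smith normal form yields diagonal entries (1,1,1,1,1,1,1,1,1,1,1,2).

Computing H_k = (kernel of ∂_k) / (image of ∂_{k+1}):

  H_1: rank ker ∂_1 − rank ∂_2 = (18 − 6) − 12 = 0, and ∂_2 has invariant factor 2 > 1, so H_1 ≅ Z/2.

(K is a triangulation of the real projective plane RP^2.)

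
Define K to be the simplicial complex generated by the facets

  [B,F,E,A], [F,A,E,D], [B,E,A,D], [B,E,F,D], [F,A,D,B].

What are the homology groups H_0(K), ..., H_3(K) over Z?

We work with the vertex ordering A < B < D < E < F. The simplices of K, each written with vertices in increasing order, are:

  0-simplices (5): A, B, D, E, F
  1-simplices (10): AB, AD, AE, AF, BD, BE, BF, DE, DF, EF
  2-simplices (10): ABD, ABE, ABF, ADE, ADF, AEF, BDE, BDF, BEF, DEF
  3-simplices (5): ABDE, ABDF, ABEF, ADEF, BDEF

Hence C_0 ≅ Z^5, C_1 ≅ Z^10, C_2 ≅ Z^10, C_3 ≅ Z^5.

The boundary map ∂_1: C_1 → C_0 sends each edge [p,q] (with p < q) to q − p.
The 5×10 boundary matrix has rank 4 and Smith normal form diag(1,1,1,1).

Boundary ∂_2: C_2 → C_1 acts by ∂[p,q,r] = [q,r] − [p,r] + [p,q]. For instance
  ∂BDF = DF − BF + BD,
  ∂ABD = BD − AD + AB.
This gives a 10×10 integer matrix of rank 6; reducing to Smith normal form yields diagonal entries (1,1,1,1,1,1).

The boundary map ∂_3: C_3 → C_2 sends each 3-simplex σ to the alternating sum Σ_i (−1)^i (σ with its i-th vertex removed). For instance
  ∂ABDE = BDE − ADE + ABE − ABD,
  ∂ADEF = DEF − AEF + ADF − ADE.
The 10×5 boundary matrix has rank 4 and Smith normal form diag(1,1,1,1).

Computing H_k = (kernel of ∂_k) / (image of ∂_{k+1}):

  H_0: rank C_0 − rank ∂_1 = 5 − 4 = 1, and the invariant factors of ∂_1 are all 1, so H_0 ≅ Z.
  H_1: rank ker ∂_1 − rank ∂_2 = (10 − 4) − 6 = 0, and the invariant factors of ∂_2 are all 1, so H_1 ≅ 0.
  H_2: rank ker ∂_2 − rank ∂_3 = (10 − 6) − 4 = 0, and the invariant factors of ∂_3 are all 1, so H_2 ≅ 0.
  H_3: rank ker ∂_3 − rank ∂_4 = (5 − 4) − 0 = 1, and there is no ∂_4, so H_3 ≅ Z.

As a check, the Euler characteristic is 5 − 10 + 10 − 5 = 0, which agrees with 1 − 0 + 0 − 1 = 0.

H_0 ≅ Z,  H_1 = 0,  H_2 = 0,  H_3 ≅ Z.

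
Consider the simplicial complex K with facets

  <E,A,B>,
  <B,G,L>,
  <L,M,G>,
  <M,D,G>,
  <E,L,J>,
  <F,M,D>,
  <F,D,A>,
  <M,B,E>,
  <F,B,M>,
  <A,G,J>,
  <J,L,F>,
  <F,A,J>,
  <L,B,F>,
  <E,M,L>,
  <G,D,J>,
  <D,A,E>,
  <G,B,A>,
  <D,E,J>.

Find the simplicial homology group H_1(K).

K has 9 vertices, 27 edges, 18 triangles.
rank ∂_1 = 8, rank ∂_2 = 18 ⇒ b_1 = 27 − 8 − 18 = 1; ∂_2 has invariant factor(s) [2] giving torsion. So H_1 = Z ⊕ Z/2.

H_1 = Z ⊕ Z/2.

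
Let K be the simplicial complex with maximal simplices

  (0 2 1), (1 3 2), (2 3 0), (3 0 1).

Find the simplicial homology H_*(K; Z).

Order the vertices as 0 < 1 < 2 < 3. Listing each simplex with vertices in this order, K has dimension 2 with simplices:

  0-simplices (4): [0], [1], [2], [3]
  1-simplices (6): [0,1], [0,2], [0,3], [1,2], [1,3], [2,3]
  2-simplices (4): [0,1,2], [0,1,3], [0,2,3], [1,2,3]

Hence C_0 ≅ Z^4, C_1 ≅ Z^6, C_2 ≅ Z^4.

The boundary map ∂_1: C_1 → C_0 is given by ∂[p,q] = [q] − [p].
As a 4×6 matrix over Z this has rank 3, with invariant factors (1,1,1).

Boundary ∂_2: C_2 → C_1 maps a triangle to the signed sum of its edges. For instance
  ∂[0,2,3] = [2,3] − [0,3] + [0,2],
  ∂[0,1,2] = [1,2] − [0,2] + [0,1].
As a 6×4 matrix over Z this has rank 3, with invariant factors (1,1,1).

Now H_k = ker ∂_k / im ∂_{k+1}, so:

  H_0: rank C_0 − rank ∂_1 = 4 − 3 = 1, and the invariant factors of ∂_1 are all 1, so H_0 = Z.
  H_1: rank ker ∂_1 − rank ∂_2 = (6 − 3) − 3 = 0, and the invariant factors of ∂_2 are all 1, so H_1 = 0.
  H_2: rank ker ∂_2 − rank ∂_3 = (4 − 3) − 0 = 1, and there is no ∂_3, so H_2 = Z.

H_0 = Z,  H_1 = 0,  H_2 = Z.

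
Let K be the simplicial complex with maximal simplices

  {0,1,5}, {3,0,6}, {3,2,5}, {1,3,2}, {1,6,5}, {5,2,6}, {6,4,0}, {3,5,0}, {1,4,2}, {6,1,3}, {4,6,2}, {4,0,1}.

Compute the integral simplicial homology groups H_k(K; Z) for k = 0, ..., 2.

We work with the vertex ordering 0 < 1 < 2 < 3 < 4 < 5 < 6. The simplices of K, each written with vertices in increasing order, are:

  0-simplices (7): [0], [1], [2], [3], [4], [5], [6]
  1-simplices (18): [0,1], [0,3], [0,4], [0,5], [0,6], [1,2], [1,3], [1,4], [1,5], [1,6], [2,3], [2,4], [2,5], [2,6], [3,5], [3,6], [4,6], [5,6]
  2-simplices (12): [0,1,4], [0,1,5], [0,3,5], [0,3,6], [0,4,6], [1,2,3], [1,2,4], [1,3,6], [1,5,6], [2,3,5], [2,4,6], [2,5,6]

so the chain groups are C_0 ≅ Z^7, C_1 ≅ Z^18, C_2 ≅ Z^12.

∂_1: C_1 → C_0 maps an edge to its endpoints' difference, ∂[p,q] = q − p. For instance
  ∂[1,5] = [5] − [1].
This gives a 7×18 integer matrix of rank 6; reducing to Smith normal form yields diagonal entries (1,1,1,1,1,1).

∂_2: C_2 → C_1 acts by ∂[p,q,r] = [q,r] − [p,r] + [p,q]. For instance
  ∂[1,3,6] = [3,6] − [1,6] + [1,3],
  ∂[0,4,6] = [4,6] − [0,6] + [0,4].
As a 18×12 matrix over Z this has rank 12, with invariant factors (1,1,1,1,1,1,1,1,1,1,1,2).

Computing H_k = (kernel of ∂_k) / (image of ∂_{k+1}):

  H_0: rank C_0 − rank ∂_1 = 7 − 6 = 1, and the invariant factors of ∂_1 are all 1, so H_0 = Z.
  H_1: rank ker ∂_1 − rank ∂_2 = (18 − 6) − 12 = 0, and ∂_2 has invariant factor 2 > 1, so H_1 = Z/2Z.
  H_2: rank ker ∂_2 − rank ∂_3 = (12 − 12) − 0 = 0, and there is no ∂_3, so H_2 = 0.

H_0 = Z,  H_1 = Z/2Z,  H_2 = 0.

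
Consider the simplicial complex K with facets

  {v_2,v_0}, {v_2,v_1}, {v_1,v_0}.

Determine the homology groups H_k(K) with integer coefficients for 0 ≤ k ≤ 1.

We work with the vertex ordering v_0 < v_1 < v_2. The simplices of K, each written with vertices in increasing order, are:

  0-simplices (3): [v_0], [v_1], [v_2]
  1-simplices (3): [v_0,v_1], [v_0,v_2], [v_1,v_2]

giving chain groups C_0 ≅ Z^3, C_1 ≅ Z^3.

The boundary map ∂_1: C_1 → C_0 is given by ∂[p,q] = [q] − [p].
This gives a 3×3 integer matrix of rank 2; reducing to Smith normal form yields diagonal entries (1,1).

Reading off H_k = ker ∂_k / im ∂_{k+1}:

  H_0: rank C_0 − rank ∂_1 = 3 − 2 = 1, and the invariant factors of ∂_1 are all 1, so H_0 = Z.
  H_1: rank ker ∂_1 − rank ∂_2 = (3 − 2) − 0 = 1, and there is no ∂_2, so H_1 = Z.

H_0 = Z,  H_1 = Z.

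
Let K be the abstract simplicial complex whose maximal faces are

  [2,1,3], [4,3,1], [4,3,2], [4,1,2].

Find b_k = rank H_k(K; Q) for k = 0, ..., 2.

b_0 = 1, b_1 = 0, b_2 = 1.

Take the total order 1 < 2 < 3 < 4 on the vertex set. Then K (dimension 2) consists of the simplices:

  0-simplices (4): [1], [2], [3], [4]
  1-simplices (6): [1,2], [1,3], [1,4], [2,3], [2,4], [3,4]
  2-simplices (4): [1,2,3], [1,2,4], [1,3,4], [2,3,4]

so the chain groups are C_0 ≅ Z^4, C_1 ≅ Z^6, C_2 ≅ Z^4.

Boundary ∂_1: C_1 → C_0 sends each edge [p,q] (with p < q) to q − p.
The 4×6 boundary matrix has rank 3 and Smith normal form diag(1,1,1).

The boundary map ∂_2: C_2 → C_1 maps a triangle to the signed sum of its edges. For instance
  ∂[1,2,3] = [2,3] − [1,3] + [1,2],
  ∂[1,2,4] = [2,4] − [1,4] + [1,2].
As a 6×4 matrix over Z this has rank 3, with invariant factors (1,1,1).

Now H_k = ker ∂_k / im ∂_{k+1}, so:

  H_0: rank C_0 − rank ∂_1 = 4 − 3 = 1, and the invariant factors of ∂_1 are all 1, so H_0 = Z.
  H_1: rank ker ∂_1 − rank ∂_2 = (6 − 3) − 3 = 0, and the invariant factors of ∂_2 are all 1, so H_1 = 0.
  H_2: rank ker ∂_2 − rank ∂_3 = (4 − 3) − 0 = 1, and there is no ∂_3, so H_2 = Z.

As a check, the Euler characteristic is 4 − 6 + 4 = 2, which agrees with 1 − 0 + 1 = 2.

Hence the Betti numbers are b_0 = 1, b_1 = 0, b_2 = 1.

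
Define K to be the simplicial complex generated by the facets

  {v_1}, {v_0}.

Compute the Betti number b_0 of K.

Take the total order v_0 < v_1 on the vertex set. Then K (dimension 0) consists of the simplices:

  0-simplices (2): [v_0], [v_1]

Hence C_0 ≅ Z^2.

Reading off H_k = ker ∂_k / im ∂_{k+1}:

  H_0: rank C_0 − rank ∂_1 = 2 − 0 = 2, and there is no ∂_1, so H_0 ≅ Z^2.

Hence the Betti numbers are b_0 = 2.

b_0 = 2.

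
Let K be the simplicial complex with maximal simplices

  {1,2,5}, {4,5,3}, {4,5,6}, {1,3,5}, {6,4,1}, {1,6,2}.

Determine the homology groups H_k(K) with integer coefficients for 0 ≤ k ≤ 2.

H_0 ≅ Z,  H_1 ≅ Z,  H_2 = 0.

Order the vertices as 1 < 2 < 3 < 4 < 5 < 6. Listing each simplex with vertices in this order, K has dimension 2 with simplices:

  0-simplices (6): [1], [2], [3], [4], [5], [6]
  1-simplices (12): [1,2], [1,3], [1,4], [1,5], [1,6], [2,5], [2,6], [3,4], [3,5], [4,5], [4,6], [5,6]
  2-simplices (6): [1,2,5], [1,2,6], [1,3,5], [1,4,6], [3,4,5], [4,5,6]

Hence C_0 ≅ Z^6, C_1 ≅ Z^12, C_2 ≅ Z^6.

The boundary map ∂_1: C_1 → C_0 maps an edge to its endpoints' difference, ∂[p,q] = q − p. For instance
  ∂[2,5] = [5] − [2].
As a 6×12 matrix over Z this has rank 5, with invariant factors (1,1,1,1,1).

The boundary map ∂_2: C_2 → C_1 sends each 2-simplex [p,q,r] to [q,r] − [p,r] + [p,q]. For instance
  ∂[4,5,6] = [5,6] − [4,6] + [4,5],
  ∂[1,2,5] = [2,5] − [1,5] + [1,2].
This gives a 12×6 integer matrix of rank 6; reducing to Smith normal form yields diagonal entries (1,1,1,1,1,1).

Computing H_k = (kernel of ∂_k) / (image of ∂_{k+1}):

  H_0: rank C_0 − rank ∂_1 = 6 − 5 = 1, and the invariant factors of ∂_1 are all 1, so H_0 = Z.
  H_1: rank ker ∂_1 − rank ∂_2 = (12 − 5) − 6 = 1, and the invariant factors of ∂_2 are all 1, so H_1 = Z.
  H_2: rank ker ∂_2 − rank ∂_3 = (6 − 6) − 0 = 0, and there is no ∂_3, so H_2 = 0.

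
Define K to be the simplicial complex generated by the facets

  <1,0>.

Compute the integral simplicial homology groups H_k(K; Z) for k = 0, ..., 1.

H_0 ≅ Z,  H_1 = 0.

Take the total order 0 < 1 on the vertex set. Then K (dimension 1) consists of the simplices:

  0-simplices (2): [0], [1]
  1-simplices (1): [0,1]

so the chain groups are C_0 ≅ Z^2, C_1 ≅ Z^1.

Boundary ∂_1: C_1 → C_0 sends each edge [p,q] (with p < q) to q − p. For instance
  ∂[0,1] = [1] − [0].
This gives a 2×1 integer matrix of rank 1; reducing to Smith normal form yields diagonal entries (1).

Computing H_k = (kernel of ∂_k) / (image of ∂_{k+1}):

  H_0: rank C_0 − rank ∂_1 = 2 − 1 = 1, and the invariant factors of ∂_1 are all 1, so H_0 = Z.
  H_1: rank ker ∂_1 − rank ∂_2 = (1 − 1) − 0 = 0, and there is no ∂_2, so H_1 = 0.

As a check, the Euler characteristic is 2 − 1 = 1, which agrees with 1 − 0 = 1.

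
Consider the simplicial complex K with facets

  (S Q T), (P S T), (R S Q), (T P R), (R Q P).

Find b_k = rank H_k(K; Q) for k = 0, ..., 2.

b_0 = 1, b_1 = 1, b_2 = 0.

Fix the vertex order P < Q < R < S < T and write every simplex with vertices in increasing order. Then dim K = 2 and the simplices of K are:

  0-simplices (5): P, Q, R, S, T
  1-simplices (10): PQ, PR, PS, PT, QR, QS, QT, RS, RT, ST
  2-simplices (5): PQR, PRT, PST, QRS, QST

so the chain groups are C_0 ≅ Z^5, C_1 ≅ Z^10, C_2 ≅ Z^5.

∂_1: C_1 → C_0 sends each edge [p,q] (with p < q) to q − p. For instance
  ∂QS = S − Q.
As a 5×10 matrix over Z this has rank 4, with invariant factors (1,1,1,1).

Boundary ∂_2: C_2 → C_1 acts by ∂[p,q,r] = [q,r] − [p,r] + [p,q]. For instance
  ∂QRS = RS − QS + QR,
  ∂PQR = QR − PR + PQ.
As a 10×5 matrix over Z this has rank 5, with invariant factors (1,1,1,1,1).

Computing H_k = (kernel of ∂_k) / (image of ∂_{k+1}):

  H_0: rank C_0 − rank ∂_1 = 5 − 4 = 1, and the invariant factors of ∂_1 are all 1, so H_0 = Z.
  H_1: rank ker ∂_1 − rank ∂_2 = (10 − 4) − 5 = 1, and the invariant factors of ∂_2 are all 1, so H_1 = Z.
  H_2: rank ker ∂_2 − rank ∂_3 = (5 − 5) − 0 = 0, and there is no ∂_3, so H_2 = 0.

Hence the Betti numbers are b_0 = 1, b_1 = 1, b_2 = 0.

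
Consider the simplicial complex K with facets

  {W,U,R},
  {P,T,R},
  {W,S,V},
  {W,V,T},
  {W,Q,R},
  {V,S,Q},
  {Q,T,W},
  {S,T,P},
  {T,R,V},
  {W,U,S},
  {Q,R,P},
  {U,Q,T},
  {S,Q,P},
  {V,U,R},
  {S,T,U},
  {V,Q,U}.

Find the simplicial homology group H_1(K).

We work with the vertex ordering P < Q < R < S < T < U < V < W. The simplices of K, each written with vertices in increasing order, are:

  0-simplices (8): P, Q, R, S, T, U, V, W
  1-simplices (24): PQ, PR, PS, PT, QR, QS, QT, QU, QV, QW, RT, RU, RV, RW, ST, SU, SV, SW, TU, TV, TW, UV, UW, VW
  2-simplices (16): PQR, PQS, PRT, PST, QRW, QSV, QTU, QTW, QUV, RTV, RUV, RUW, STU, SUW, SVW, TVW

so the chain groups are C_0 ≅ Z^8, C_1 ≅ Z^24, C_2 ≅ Z^16.

The boundary map ∂_1: C_1 → C_0 sends each edge [p,q] (with p < q) to q − p. For instance
  ∂TU = U − T.
As a 8×24 matrix over Z this has rank 7, with invariant factors (1,1,1,1,1,1,1).

The boundary map ∂_2: C_2 → C_1 sends each 2-simplex [p,q,r] to [q,r] − [p,r] + [p,q]. For instance
  ∂SUW = UW − SW + SU,
  ∂PQR = QR − PR + PQ.
The 24×16 boundary matrix has rank 15 and Smith normal form diag(1,1,1,1,1,1,1,1,1,1,1,1,1,1,1).

Computing H_k = (kernel of ∂_k) / (image of ∂_{k+1}):

  H_1: rank ker ∂_1 − rank ∂_2 = (24 − 7) − 15 = 2, and the invariant factors of ∂_2 are all 1, so H_1 = Z^2.

(K is a triangulation of the torus T^2.)

H_1 = Z^2.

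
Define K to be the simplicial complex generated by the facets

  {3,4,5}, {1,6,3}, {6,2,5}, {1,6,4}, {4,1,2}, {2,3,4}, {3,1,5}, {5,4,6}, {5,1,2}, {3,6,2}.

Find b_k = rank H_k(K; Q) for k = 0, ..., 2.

b_0 = 1, b_1 = 0, b_2 = 0.

Fix the vertex order 1 < 2 < 3 < 4 < 5 < 6 and write every simplex with vertices in increasing order. Then dim K = 2 and the simplices of K are:

  0-simplices (6): [1], [2], [3], [4], [5], [6]
  1-simplices (15): [1,2], [1,3], [1,4], [1,5], [1,6], [2,3], [2,4], [2,5], [2,6], [3,4], [3,5], [3,6], [4,5], [4,6], [5,6]
  2-simplices (10): [1,2,4], [1,2,5], [1,3,5], [1,3,6], [1,4,6], [2,3,4], [2,3,6], [2,5,6], [3,4,5], [4,5,6]

so the chain groups are C_0 ≅ Z^6, C_1 ≅ Z^15, C_2 ≅ Z^10.

The boundary map ∂_1: C_1 → C_0 sends each edge [p,q] (with p < q) to q − p. For instance
  ∂[1,2] = [2] − [1].
As a 6×15 matrix over Z this has rank 5, with invariant factors (1,1,1,1,1).

Boundary ∂_2: C_2 → C_1 maps a triangle to the signed sum of its edges. For instance
  ∂[4,5,6] = [5,6] − [4,6] + [4,5],
  ∂[2,5,6] = [5,6] − [2,6] + [2,5].
The 15×10 boundary matrix has rank 10 and Smith normal form diag(1,1,1,1,1,1,1,1,1,2).

Now H_k = ker ∂_k / im ∂_{k+1}, so:

  H_0: rank C_0 − rank ∂_1 = 6 − 5 = 1, and the invariant factors of ∂_1 are all 1, so H_0 ≅ Z.
  H_1: rank ker ∂_1 − rank ∂_2 = (15 − 5) − 10 = 0, and ∂_2 has invariant factor 2 > 1, so H_1 ≅ Z/2.
  H_2: rank ker ∂_2 − rank ∂_3 = (10 − 10) − 0 = 0, and there is no ∂_3, so H_2 ≅ 0.

As a check, the Euler characteristic is 6 − 15 + 10 = 1, which agrees with 1 − 0 + 0 = 1.

Hence the Betti numbers are b_0 = 1, b_1 = 0, b_2 = 0.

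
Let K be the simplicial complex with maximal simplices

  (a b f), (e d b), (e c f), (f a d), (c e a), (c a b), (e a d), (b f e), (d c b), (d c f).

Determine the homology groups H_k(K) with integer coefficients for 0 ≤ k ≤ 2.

H_0 ≅ Z,  H_1 ≅ Z/2,  H_2 = 0.

Order the vertices as a < b < c < d < e < f. Listing each simplex with vertices in this order, K has dimension 2 with simplices:

  0-simplices (6): a, b, c, d, e, f
  1-simplices (15): ab, ac, ad, ae, af, bc, bd, be, bf, cd, ce, cf, de, df, ef
  2-simplices (10): abc, abf, ace, ade, adf, bcd, bde, bef, cdf, cef

giving chain groups C_0 ≅ Z^6, C_1 ≅ Z^15, C_2 ≅ Z^10.

∂_1: C_1 → C_0 is given by ∂[p,q] = [q] − [p]. For instance
  ∂de = e − d.
The resulting 6×15 matrix has rank 5, and its Smith normal form has invariant factors (1,1,1,1,1).

∂_2: C_2 → C_1 maps a triangle to the signed sum of its edges. For instance
  ∂abf = bf − af + ab,
  ∂bcd = cd − bd + bc.
The 15×10 boundary matrix has rank 10 and Smith normal form diag(1,1,1,1,1,1,1,1,1,2).

From H_k ≅ ker(∂_k) / im(∂_{k+1}) we obtain:

  H_0: rank C_0 − rank ∂_1 = 6 − 5 = 1, and the invariant factors of ∂_1 are all 1, so H_0 = Z.
  H_1: rank ker ∂_1 − rank ∂_2 = (15 − 5) − 10 = 0, and ∂_2 has invariant factor 2 > 1, so H_1 = Z/2.
  H_2: rank ker ∂_2 − rank ∂_3 = (10 − 10) − 0 = 0, and there is no ∂_3, so H_2 = 0.

As a check, the Euler characteristic is 6 − 15 + 10 = 1, which agrees with 1 − 0 + 0 = 1.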